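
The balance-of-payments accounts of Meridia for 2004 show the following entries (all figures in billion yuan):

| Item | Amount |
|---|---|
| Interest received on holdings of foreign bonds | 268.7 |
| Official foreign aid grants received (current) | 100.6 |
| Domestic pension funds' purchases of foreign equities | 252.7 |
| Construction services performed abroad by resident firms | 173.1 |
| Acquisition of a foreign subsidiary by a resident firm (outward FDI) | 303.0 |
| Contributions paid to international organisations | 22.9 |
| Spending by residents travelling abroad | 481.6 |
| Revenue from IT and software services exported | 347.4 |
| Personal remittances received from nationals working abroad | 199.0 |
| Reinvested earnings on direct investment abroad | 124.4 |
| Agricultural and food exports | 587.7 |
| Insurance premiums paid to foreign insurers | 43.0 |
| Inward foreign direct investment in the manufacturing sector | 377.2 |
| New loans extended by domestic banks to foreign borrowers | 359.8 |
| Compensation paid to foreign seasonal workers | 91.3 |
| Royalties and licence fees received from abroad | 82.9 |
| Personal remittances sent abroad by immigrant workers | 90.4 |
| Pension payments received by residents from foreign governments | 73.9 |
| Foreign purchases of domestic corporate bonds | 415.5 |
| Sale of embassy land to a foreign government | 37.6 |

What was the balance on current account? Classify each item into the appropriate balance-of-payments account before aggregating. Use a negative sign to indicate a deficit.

1228.5

Goods: 587.7
Services: 173.1 + 347.4 - 481.6 - 43.0 + 82.9 = 78.8
Primary income: -91.3 + 268.7 + 124.4 = 301.8
Secondary income: 199.0 - 90.4 + 73.9 + 100.6 - 22.9 = 260.2
Current account = 587.7 + 78.8 + 301.8 + 260.2 = 1228.5
(Excluded from the current account — financial account: domestic pension funds' purchases of foreign equities 252.7, acquisition of a foreign subsidiary by a resident firm (outward FDI) 303.0, inward foreign direct investment in the manufacturing sector 377.2, new loans extended by domestic banks to foreign borrowers 359.8, foreign purchases of domestic corporate bonds 415.5; capital account: sale of embassy land to a foreign government 37.6.)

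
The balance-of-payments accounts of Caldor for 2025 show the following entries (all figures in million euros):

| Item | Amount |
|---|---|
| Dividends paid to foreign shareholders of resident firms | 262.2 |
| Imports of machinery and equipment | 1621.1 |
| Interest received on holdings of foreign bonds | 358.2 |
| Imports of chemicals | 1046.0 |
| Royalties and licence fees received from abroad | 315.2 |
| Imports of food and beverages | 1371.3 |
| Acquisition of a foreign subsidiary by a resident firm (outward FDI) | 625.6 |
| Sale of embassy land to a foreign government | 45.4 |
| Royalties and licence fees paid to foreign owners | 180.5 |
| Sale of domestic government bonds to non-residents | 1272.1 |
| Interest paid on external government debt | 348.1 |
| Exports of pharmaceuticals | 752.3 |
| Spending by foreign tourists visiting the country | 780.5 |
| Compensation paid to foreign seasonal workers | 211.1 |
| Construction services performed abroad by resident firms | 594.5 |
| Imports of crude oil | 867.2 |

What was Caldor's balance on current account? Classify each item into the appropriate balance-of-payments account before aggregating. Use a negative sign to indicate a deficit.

-3106.8

Goods: -1046.0 - 1621.1 - 1371.3 + 752.3 - 867.2 = -4153.3
Services: 315.2 - 180.5 + 780.5 + 594.5 = 1509.7
Primary income: -262.2 + 358.2 - 211.1 - 348.1 = -463.2
Current account = (-4153.3) + 1509.7 + (-463.2) = -3106.8
(Excluded from the current account — financial account: acquisition of a foreign subsidiary by a resident firm (outward FDI) 625.6, sale of domestic government bonds to non-residents 1272.1; capital account: sale of embassy land to a foreign government 45.4.)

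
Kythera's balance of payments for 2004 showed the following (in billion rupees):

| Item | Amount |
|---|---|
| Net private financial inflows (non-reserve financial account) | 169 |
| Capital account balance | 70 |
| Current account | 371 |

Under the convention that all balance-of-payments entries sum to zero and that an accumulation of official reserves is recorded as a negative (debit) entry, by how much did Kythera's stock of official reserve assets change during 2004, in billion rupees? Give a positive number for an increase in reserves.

Official reserve transactions balance = -(371 + 70 + 169) = -610
An accumulation of reserves is recorded as a debit (negative entry), so the change in the stock of reserves is the negative of that balance.
Change in official reserves = -(-610) = 610

610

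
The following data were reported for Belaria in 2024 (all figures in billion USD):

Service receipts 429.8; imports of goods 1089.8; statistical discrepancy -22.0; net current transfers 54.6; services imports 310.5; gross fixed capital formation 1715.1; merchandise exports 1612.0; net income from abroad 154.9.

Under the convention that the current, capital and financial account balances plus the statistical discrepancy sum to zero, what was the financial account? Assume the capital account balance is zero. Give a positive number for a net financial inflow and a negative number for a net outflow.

-829.0

Goods balance = 1612.0 - 1089.8 = 522.2
Services balance = 429.8 - 310.5 = 119.3
Trade balance (goods + services) = 522.2 + 119.3 = 641.5
Net primary income = 154.9
Net secondary income = 54.6
Current account = 641.5 + 154.9 + 54.6 = 851.0
Financial account = -(851.0 + (-22.0)) = -829.0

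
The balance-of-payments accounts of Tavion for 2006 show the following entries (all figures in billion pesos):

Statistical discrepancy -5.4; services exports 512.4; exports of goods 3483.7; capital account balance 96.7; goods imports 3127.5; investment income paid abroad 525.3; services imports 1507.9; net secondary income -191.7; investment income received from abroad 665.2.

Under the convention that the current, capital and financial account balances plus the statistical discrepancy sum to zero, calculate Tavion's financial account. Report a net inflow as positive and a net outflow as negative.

Goods balance = 3483.7 - 3127.5 = 356.2
Services balance = 512.4 - 1507.9 = -995.5
Trade balance (goods + services) = 356.2 + (-995.5) = -639.3
Net primary income = 665.2 - 525.3 = 139.9
Net secondary income = -191.7
Current account = -639.3 + 139.9 + (-191.7) = -691.1
Financial account = -(-691.1 + 96.7 + (-5.4)) = 599.8

599.8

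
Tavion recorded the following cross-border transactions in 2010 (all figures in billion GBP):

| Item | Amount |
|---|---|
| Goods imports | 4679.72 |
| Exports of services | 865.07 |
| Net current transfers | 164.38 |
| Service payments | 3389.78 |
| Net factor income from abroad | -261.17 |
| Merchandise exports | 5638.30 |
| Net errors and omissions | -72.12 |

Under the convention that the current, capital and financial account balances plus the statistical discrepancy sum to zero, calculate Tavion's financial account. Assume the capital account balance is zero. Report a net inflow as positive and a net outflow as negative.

1735.04

Goods balance = 5638.30 - 4679.72 = 958.58
Services balance = 865.07 - 3389.78 = -2524.71
Trade balance (goods + services) = 958.58 + (-2524.71) = -1566.13
Net primary income = -261.17
Net secondary income = 164.38
Current account = -1566.13 + (-261.17) + 164.38 = -1662.92
Financial account = -(-1662.92 + (-72.12)) = 1735.04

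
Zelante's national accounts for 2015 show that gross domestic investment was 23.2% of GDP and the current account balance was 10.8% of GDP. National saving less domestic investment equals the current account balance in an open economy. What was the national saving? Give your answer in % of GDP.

S - I = CA (net lending to the rest of the world).
S = I + CA = 23.2 + 10.8 = 34.0

34.0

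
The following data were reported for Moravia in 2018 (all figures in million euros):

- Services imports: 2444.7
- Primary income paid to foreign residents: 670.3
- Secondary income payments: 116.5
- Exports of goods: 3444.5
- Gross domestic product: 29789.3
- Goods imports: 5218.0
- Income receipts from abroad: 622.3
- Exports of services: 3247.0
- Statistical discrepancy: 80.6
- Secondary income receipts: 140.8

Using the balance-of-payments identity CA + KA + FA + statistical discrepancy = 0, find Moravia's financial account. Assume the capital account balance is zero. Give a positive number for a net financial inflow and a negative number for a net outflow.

Goods balance = 3444.5 - 5218.0 = -1773.5
Services balance = 3247.0 - 2444.7 = 802.3
Trade balance (goods + services) = -1773.5 + 802.3 = -971.2
Net primary income = 622.3 - 670.3 = -48.0
Net secondary income = 140.8 - 116.5 = 24.3
Current account = -971.2 + (-48.0) + 24.3 = -994.9
Financial account = -(-994.9 + 80.6) = 914.3

914.3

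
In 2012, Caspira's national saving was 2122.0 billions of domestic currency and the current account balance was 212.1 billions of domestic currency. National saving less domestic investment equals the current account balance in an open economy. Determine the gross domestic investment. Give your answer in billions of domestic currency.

I = S - CA = 2122.0 - 212.1 = 1909.9

1909.9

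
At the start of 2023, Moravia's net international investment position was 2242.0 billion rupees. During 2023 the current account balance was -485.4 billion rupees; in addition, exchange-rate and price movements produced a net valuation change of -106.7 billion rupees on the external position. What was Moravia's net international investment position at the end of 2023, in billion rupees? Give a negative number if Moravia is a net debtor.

1649.9

Change in NIIP = current account + net valuation change = -485.4 + (-106.7) = -592.1
End-of-year NIIP = 2242.0 + (-592.1) = 1649.9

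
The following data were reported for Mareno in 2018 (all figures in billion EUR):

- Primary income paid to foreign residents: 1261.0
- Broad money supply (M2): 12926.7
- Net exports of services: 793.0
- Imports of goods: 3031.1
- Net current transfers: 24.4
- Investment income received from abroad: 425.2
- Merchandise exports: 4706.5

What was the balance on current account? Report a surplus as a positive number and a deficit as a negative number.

Goods balance = 4706.5 - 3031.1 = 1675.4
Services balance = 793.0
Trade balance (goods + services) = 1675.4 + 793.0 = 2468.4
Net primary income = 425.2 - 1261.0 = -835.8
Net secondary income = 24.4
Current account = 2468.4 + (-835.8) + 24.4 = 1657.0

1657.0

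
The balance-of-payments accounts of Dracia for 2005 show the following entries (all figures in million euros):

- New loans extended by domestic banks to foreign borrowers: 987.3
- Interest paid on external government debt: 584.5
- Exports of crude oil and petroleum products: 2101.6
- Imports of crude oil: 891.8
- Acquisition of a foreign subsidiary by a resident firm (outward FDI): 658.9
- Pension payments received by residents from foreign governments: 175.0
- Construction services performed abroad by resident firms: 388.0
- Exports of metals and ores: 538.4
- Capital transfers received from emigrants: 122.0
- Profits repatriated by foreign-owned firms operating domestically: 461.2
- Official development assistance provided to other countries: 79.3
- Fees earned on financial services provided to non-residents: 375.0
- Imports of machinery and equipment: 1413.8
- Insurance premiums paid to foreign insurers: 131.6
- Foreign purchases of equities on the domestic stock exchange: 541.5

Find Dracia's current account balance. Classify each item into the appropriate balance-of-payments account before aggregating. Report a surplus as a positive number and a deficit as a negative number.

15.8

Goods: -1413.8 - 891.8 + 538.4 + 2101.6 = 334.4
Services: 388.0 + 375.0 - 131.6 = 631.4
Primary income: -584.5 - 461.2 = -1045.7
Secondary income: 175.0 - 79.3 = 95.7
Current account = 334.4 + 631.4 + (-1045.7) + 95.7 = 15.8
(Excluded from the current account — financial account: new loans extended by domestic banks to foreign borrowers 987.3, acquisition of a foreign subsidiary by a resident firm (outward FDI) 658.9, foreign purchases of equities on the domestic stock exchange 541.5; capital account: capital transfers received from emigrants 122.0.)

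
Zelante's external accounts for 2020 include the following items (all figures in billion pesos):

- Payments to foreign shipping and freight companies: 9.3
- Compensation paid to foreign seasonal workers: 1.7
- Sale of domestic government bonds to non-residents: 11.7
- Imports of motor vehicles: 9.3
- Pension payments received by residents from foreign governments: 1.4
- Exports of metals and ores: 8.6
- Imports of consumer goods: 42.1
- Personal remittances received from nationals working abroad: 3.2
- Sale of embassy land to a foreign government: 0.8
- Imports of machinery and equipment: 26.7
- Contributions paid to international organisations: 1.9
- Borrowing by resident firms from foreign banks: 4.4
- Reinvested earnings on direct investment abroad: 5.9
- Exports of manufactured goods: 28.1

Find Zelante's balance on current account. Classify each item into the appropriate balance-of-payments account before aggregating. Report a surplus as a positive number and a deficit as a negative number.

-43.8

Goods: 8.6 - 42.1 - 26.7 + 28.1 - 9.3 = -41.4
Services: -9.3
Primary income: 5.9 - 1.7 = 4.2
Secondary income: 1.4 + 3.2 - 1.9 = 2.7
Current account = (-41.4) + (-9.3) + 4.2 + 2.7 = -43.8
(Excluded from the current account — financial account: sale of domestic government bonds to non-residents 11.7, borrowing by resident firms from foreign banks 4.4; capital account: sale of embassy land to a foreign government 0.8.)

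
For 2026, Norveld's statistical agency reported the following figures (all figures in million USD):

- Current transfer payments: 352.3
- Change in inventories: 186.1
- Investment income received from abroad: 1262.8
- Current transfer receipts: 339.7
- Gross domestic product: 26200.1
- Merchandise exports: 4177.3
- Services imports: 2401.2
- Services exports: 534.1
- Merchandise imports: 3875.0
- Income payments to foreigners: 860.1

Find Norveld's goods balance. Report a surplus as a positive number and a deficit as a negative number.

302.3

Goods balance = 4177.3 - 3875.0 = 302.3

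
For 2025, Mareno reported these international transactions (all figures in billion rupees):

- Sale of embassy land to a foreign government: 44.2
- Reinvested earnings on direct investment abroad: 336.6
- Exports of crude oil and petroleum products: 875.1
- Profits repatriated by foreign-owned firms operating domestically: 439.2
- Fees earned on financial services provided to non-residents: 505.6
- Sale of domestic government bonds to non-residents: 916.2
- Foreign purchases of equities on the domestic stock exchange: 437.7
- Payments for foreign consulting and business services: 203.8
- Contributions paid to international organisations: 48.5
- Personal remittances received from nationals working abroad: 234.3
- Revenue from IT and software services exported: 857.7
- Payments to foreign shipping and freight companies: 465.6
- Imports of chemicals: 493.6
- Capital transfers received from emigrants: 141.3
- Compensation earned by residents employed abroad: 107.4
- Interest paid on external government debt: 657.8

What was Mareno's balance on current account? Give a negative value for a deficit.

608.2

Goods: 875.1 - 493.6 = 381.5
Services: -203.8 - 465.6 + 505.6 + 857.7 = 693.9
Primary income: 336.6 + 107.4 - 439.2 - 657.8 = -653.0
Secondary income: -48.5 + 234.3 = 185.8
Current account = 381.5 + 693.9 + (-653.0) + 185.8 = 608.2
(Excluded from the current account — capital account: sale of embassy land to a foreign government 44.2, capital transfers received from emigrants 141.3; financial account: sale of domestic government bonds to non-residents 916.2, foreign purchases of equities on the domestic stock exchange 437.7.)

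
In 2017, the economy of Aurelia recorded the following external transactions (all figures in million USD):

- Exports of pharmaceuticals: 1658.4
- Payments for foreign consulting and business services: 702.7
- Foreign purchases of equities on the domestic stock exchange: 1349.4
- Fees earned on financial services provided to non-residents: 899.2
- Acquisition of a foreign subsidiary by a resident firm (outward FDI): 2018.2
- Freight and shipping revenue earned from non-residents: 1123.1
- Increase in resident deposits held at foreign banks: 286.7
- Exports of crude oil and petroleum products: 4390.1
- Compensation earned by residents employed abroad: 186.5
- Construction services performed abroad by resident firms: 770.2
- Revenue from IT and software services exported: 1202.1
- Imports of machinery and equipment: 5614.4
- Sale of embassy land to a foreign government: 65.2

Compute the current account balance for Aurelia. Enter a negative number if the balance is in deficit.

3912.5

Goods: 4390.1 + 1658.4 - 5614.4 = 434.1
Services: 1202.1 + 770.2 + 899.2 + 1123.1 - 702.7 = 3291.9
Primary income: 186.5
Current account = 434.1 + 3291.9 + 186.5 = 3912.5
(Excluded from the current account — financial account: foreign purchases of equities on the domestic stock exchange 1349.4, acquisition of a foreign subsidiary by a resident firm (outward FDI) 2018.2, increase in resident deposits held at foreign banks 286.7; capital account: sale of embassy land to a foreign government 65.2.)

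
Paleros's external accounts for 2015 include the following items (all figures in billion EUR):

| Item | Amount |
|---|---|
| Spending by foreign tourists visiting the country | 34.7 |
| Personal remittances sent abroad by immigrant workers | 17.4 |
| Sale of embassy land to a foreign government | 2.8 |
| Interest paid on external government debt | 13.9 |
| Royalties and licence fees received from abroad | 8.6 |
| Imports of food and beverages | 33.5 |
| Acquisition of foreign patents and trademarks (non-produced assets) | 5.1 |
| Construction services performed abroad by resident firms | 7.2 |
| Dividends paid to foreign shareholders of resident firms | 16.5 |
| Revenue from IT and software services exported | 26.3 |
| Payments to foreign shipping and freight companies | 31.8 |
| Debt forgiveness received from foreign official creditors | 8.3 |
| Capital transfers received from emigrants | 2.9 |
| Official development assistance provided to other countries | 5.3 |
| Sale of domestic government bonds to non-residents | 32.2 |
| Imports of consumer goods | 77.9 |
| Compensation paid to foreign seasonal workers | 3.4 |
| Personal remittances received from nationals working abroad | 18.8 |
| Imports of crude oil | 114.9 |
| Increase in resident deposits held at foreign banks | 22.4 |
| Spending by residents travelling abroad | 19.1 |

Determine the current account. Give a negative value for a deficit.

Goods: -114.9 - 77.9 - 33.5 = -226.3
Services: 26.3 + 8.6 - 31.8 + 34.7 + 7.2 - 19.1 = 25.9
Primary income: -13.9 - 3.4 - 16.5 = -33.8
Secondary income: 18.8 - 17.4 - 5.3 = -3.9
Current account = (-226.3) + 25.9 + (-33.8) + (-3.9) = -238.1
(Excluded from the current account — capital account: sale of embassy land to a foreign government 2.8, acquisition of foreign patents and trademarks (non-produced assets) 5.1, debt forgiveness received from foreign official creditors 8.3, capital transfers received from emigrants 2.9; financial account: sale of domestic government bonds to non-residents 32.2, increase in resident deposits held at foreign banks 22.4.)

-238.1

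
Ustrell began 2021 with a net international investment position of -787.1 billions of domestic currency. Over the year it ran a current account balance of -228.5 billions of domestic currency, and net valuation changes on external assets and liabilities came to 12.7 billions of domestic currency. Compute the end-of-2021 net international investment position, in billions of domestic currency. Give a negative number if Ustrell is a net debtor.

Change in NIIP = current account + net valuation change = -228.5 + 12.7 = -215.8
End-of-year NIIP = -787.1 + (-215.8) = -1002.9

-1002.9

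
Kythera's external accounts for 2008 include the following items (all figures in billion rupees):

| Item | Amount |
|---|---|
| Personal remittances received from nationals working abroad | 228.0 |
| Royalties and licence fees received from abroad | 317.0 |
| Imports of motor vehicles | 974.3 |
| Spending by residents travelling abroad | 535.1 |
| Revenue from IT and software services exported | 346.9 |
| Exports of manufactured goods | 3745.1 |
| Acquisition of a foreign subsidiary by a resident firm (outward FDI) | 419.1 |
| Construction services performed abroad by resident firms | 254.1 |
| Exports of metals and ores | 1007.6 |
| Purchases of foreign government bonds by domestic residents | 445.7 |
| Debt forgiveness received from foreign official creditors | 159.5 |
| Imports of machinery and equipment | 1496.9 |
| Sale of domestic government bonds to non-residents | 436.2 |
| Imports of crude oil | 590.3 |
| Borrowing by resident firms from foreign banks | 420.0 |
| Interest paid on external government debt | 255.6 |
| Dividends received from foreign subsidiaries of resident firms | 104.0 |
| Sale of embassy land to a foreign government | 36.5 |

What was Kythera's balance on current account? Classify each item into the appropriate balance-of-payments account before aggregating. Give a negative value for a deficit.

Goods: 3745.1 - 974.3 + 1007.6 - 1496.9 - 590.3 = 1691.2
Services: 254.1 + 317.0 - 535.1 + 346.9 = 382.9
Primary income: -255.6 + 104.0 = -151.6
Secondary income: 228.0
Current account = 1691.2 + 382.9 + (-151.6) + 228.0 = 2150.5
(Excluded from the current account — financial account: acquisition of a foreign subsidiary by a resident firm (outward FDI) 419.1, purchases of foreign government bonds by domestic residents 445.7, sale of domestic government bonds to non-residents 436.2, borrowing by resident firms from foreign banks 420.0; capital account: debt forgiveness received from foreign official creditors 159.5, sale of embassy land to a foreign government 36.5.)

2150.5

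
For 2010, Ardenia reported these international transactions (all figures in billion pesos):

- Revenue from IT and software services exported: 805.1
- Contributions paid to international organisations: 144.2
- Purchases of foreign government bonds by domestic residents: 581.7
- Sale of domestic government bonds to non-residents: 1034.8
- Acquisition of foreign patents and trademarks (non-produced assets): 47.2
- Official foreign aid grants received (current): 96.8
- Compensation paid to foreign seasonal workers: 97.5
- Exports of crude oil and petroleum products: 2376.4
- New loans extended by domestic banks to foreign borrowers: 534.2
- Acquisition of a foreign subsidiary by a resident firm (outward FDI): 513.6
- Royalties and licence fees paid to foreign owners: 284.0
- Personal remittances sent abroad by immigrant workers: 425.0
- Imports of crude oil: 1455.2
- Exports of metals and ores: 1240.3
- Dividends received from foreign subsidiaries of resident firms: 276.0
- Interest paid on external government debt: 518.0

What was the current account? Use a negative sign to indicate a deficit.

Goods: 2376.4 + 1240.3 - 1455.2 = 2161.5
Services: -284.0 + 805.1 = 521.1
Primary income: -518.0 + 276.0 - 97.5 = -339.5
Secondary income: -425.0 + 96.8 - 144.2 = -472.4
Current account = 2161.5 + 521.1 + (-339.5) + (-472.4) = 1870.7
(Excluded from the current account — financial account: purchases of foreign government bonds by domestic residents 581.7, sale of domestic government bonds to non-residents 1034.8, new loans extended by domestic banks to foreign borrowers 534.2, acquisition of a foreign subsidiary by a resident firm (outward FDI) 513.6; capital account: acquisition of foreign patents and trademarks (non-produced assets) 47.2.)

1870.7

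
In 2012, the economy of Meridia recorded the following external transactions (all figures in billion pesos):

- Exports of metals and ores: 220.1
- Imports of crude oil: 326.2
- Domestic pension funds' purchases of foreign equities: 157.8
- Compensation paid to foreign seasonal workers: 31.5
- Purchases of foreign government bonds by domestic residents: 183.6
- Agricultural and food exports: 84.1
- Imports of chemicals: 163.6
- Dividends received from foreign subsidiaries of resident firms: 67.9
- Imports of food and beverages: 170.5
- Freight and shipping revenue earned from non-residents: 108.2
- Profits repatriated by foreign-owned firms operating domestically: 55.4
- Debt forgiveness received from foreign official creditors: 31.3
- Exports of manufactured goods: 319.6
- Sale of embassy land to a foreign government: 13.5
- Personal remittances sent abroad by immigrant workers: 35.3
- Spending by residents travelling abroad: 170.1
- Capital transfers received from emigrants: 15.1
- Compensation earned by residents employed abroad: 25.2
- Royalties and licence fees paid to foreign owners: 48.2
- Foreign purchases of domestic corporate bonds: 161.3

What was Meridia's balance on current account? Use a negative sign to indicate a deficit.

Goods: -170.5 - 326.2 + 319.6 + 220.1 - 163.6 + 84.1 = -36.5
Services: -48.2 - 170.1 + 108.2 = -110.1
Primary income: 67.9 - 55.4 - 31.5 + 25.2 = 6.2
Secondary income: -35.3
Current account = (-36.5) + (-110.1) + 6.2 + (-35.3) = -175.7
(Excluded from the current account — financial account: domestic pension funds' purchases of foreign equities 157.8, purchases of foreign government bonds by domestic residents 183.6, foreign purchases of domestic corporate bonds 161.3; capital account: debt forgiveness received from foreign official creditors 31.3, sale of embassy land to a foreign government 13.5, capital transfers received from emigrants 15.1.)

-175.7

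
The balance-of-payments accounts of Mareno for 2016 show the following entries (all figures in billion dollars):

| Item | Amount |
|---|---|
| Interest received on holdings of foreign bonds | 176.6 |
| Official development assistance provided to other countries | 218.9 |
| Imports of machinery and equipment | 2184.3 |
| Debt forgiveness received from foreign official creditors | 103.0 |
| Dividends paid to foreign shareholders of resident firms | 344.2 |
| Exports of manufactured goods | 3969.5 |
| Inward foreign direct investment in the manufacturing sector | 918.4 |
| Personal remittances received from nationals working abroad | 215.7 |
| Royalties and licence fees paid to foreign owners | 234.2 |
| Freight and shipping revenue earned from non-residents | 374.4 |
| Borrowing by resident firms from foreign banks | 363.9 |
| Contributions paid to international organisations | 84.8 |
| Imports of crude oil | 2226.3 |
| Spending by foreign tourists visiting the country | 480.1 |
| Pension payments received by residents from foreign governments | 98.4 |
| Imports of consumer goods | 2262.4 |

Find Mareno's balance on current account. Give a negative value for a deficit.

Goods: 3969.5 - 2184.3 - 2262.4 - 2226.3 = -2703.5
Services: 480.1 + 374.4 - 234.2 = 620.3
Primary income: 176.6 - 344.2 = -167.6
Secondary income: -84.8 - 218.9 + 215.7 + 98.4 = 10.4
Current account = (-2703.5) + 620.3 + (-167.6) + 10.4 = -2240.4
(Excluded from the current account — capital account: debt forgiveness received from foreign official creditors 103.0; financial account: inward foreign direct investment in the manufacturing sector 918.4, borrowing by resident firms from foreign banks 363.9.)

-2240.4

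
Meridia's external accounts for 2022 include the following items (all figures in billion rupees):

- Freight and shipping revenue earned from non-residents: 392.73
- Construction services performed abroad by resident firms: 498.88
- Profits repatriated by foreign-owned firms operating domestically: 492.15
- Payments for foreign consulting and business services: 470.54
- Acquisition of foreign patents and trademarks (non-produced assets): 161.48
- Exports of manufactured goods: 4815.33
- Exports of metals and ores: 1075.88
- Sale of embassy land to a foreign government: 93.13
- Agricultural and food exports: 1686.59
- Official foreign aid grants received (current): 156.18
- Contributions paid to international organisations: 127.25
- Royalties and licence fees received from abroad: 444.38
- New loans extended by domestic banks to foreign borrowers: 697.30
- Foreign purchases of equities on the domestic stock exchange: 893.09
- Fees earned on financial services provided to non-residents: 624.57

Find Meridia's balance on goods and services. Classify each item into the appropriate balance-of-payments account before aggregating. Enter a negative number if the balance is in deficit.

9067.82

Goods: 1075.88 + 1686.59 + 4815.33 = 7577.80
Services: 444.38 + 624.57 + 392.73 - 470.54 + 498.88 = 1490.02
Trade balance = 7577.80 + 1490.02 = 9067.82
(Excluded from the trade balance — primary income: profits repatriated by foreign-owned firms operating domestically 492.15; capital account: acquisition of foreign patents and trademarks (non-produced assets) 161.48, sale of embassy land to a foreign government 93.13; secondary income: official foreign aid grants received (current) 156.18, contributions paid to international organisations 127.25; financial account: new loans extended by domestic banks to foreign borrowers 697.30, foreign purchases of equities on the domestic stock exchange 893.09.)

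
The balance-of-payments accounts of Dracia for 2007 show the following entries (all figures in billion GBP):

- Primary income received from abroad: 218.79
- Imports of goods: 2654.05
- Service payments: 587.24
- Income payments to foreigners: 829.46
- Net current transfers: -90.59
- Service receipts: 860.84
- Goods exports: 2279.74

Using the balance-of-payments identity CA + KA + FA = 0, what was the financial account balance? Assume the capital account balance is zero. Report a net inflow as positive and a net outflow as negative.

801.97

Goods balance = 2279.74 - 2654.05 = -374.31
Services balance = 860.84 - 587.24 = 273.60
Trade balance (goods + services) = -374.31 + 273.60 = -100.71
Net primary income = 218.79 - 829.46 = -610.67
Net secondary income = -90.59
Current account = -100.71 + (-610.67) + (-90.59) = -801.97
Financial account = -(-801.97) = 801.97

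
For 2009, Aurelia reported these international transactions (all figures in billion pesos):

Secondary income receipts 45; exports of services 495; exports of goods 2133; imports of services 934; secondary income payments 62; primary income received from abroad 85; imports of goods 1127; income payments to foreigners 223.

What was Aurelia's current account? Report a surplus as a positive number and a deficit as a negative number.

412

Goods balance = 2133 - 1127 = 1006
Services balance = 495 - 934 = -439
Trade balance (goods + services) = 1006 + (-439) = 567
Net primary income = 85 - 223 = -138
Net secondary income = 45 - 62 = -17
Current account = 567 + (-138) + (-17) = 412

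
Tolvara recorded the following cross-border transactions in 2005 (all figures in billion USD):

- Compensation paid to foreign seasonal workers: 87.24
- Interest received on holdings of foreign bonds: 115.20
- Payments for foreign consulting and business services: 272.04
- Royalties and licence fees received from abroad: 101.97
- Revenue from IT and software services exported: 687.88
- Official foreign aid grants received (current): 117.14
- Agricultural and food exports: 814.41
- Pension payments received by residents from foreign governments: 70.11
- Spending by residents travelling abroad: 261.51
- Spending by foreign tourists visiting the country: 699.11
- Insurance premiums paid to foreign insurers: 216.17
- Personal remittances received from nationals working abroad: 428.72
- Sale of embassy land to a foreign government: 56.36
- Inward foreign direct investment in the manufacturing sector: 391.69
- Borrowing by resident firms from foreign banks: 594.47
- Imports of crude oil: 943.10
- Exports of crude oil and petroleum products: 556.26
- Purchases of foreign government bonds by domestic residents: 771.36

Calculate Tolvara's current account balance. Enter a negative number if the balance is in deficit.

Goods: 814.41 - 943.10 + 556.26 = 427.57
Services: -261.51 + 101.97 - 216.17 + 699.11 - 272.04 + 687.88 = 739.24
Primary income: -87.24 + 115.20 = 27.96
Secondary income: 70.11 + 428.72 + 117.14 = 615.97
Current account = 427.57 + 739.24 + 27.96 + 615.97 = 1810.74
(Excluded from the current account — capital account: sale of embassy land to a foreign government 56.36; financial account: inward foreign direct investment in the manufacturing sector 391.69, borrowing by resident firms from foreign banks 594.47, purchases of foreign government bonds by domestic residents 771.36.)

1810.74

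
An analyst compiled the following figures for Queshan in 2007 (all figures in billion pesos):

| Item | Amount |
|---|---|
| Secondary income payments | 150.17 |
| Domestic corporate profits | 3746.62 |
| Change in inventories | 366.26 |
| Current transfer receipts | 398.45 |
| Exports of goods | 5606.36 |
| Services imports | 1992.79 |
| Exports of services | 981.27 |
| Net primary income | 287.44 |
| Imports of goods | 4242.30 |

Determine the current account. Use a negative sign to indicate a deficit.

Goods balance = 5606.36 - 4242.30 = 1364.06
Services balance = 981.27 - 1992.79 = -1011.52
Trade balance (goods + services) = 1364.06 + (-1011.52) = 352.54
Net primary income = 287.44
Net secondary income = 398.45 - 150.17 = 248.28
Current account = 352.54 + 287.44 + 248.28 = 888.26

888.26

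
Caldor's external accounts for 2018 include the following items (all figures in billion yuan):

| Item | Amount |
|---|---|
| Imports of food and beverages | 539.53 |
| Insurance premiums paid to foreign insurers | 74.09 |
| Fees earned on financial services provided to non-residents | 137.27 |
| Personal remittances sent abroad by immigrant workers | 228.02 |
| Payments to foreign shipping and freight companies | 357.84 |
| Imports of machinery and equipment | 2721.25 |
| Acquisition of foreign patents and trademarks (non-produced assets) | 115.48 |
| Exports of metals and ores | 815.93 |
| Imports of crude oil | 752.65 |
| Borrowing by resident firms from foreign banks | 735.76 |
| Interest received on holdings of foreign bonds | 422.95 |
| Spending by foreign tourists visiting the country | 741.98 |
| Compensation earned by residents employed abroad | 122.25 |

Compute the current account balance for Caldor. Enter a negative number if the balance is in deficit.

Goods: -752.65 - 539.53 - 2721.25 + 815.93 = -3197.50
Services: -357.84 + 137.27 + 741.98 - 74.09 = 447.32
Primary income: 122.25 + 422.95 = 545.20
Secondary income: -228.02
Current account = (-3197.50) + 447.32 + 545.20 + (-228.02) = -2433.00
(Excluded from the current account — capital account: acquisition of foreign patents and trademarks (non-produced assets) 115.48; financial account: borrowing by resident firms from foreign banks 735.76.)

-2433.00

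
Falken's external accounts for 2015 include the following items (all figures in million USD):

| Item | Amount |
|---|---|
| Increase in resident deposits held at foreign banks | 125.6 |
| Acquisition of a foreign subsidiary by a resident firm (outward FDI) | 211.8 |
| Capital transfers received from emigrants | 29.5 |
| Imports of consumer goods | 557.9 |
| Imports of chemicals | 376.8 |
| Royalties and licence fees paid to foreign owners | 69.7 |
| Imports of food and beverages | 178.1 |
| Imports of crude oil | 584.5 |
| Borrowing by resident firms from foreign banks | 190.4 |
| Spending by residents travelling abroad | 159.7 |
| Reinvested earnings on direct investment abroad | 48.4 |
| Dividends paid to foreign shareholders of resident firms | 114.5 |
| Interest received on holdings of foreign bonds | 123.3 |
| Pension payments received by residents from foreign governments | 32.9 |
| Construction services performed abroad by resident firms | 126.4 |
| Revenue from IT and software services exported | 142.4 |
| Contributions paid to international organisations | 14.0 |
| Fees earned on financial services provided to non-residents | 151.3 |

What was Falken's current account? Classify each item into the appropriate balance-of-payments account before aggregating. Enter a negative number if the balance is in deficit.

Goods: -584.5 - 178.1 - 557.9 - 376.8 = -1697.3
Services: 151.3 + 126.4 - 69.7 + 142.4 - 159.7 = 190.7
Primary income: 48.4 + 123.3 - 114.5 = 57.2
Secondary income: -14.0 + 32.9 = 18.9
Current account = (-1697.3) + 190.7 + 57.2 + 18.9 = -1430.5
(Excluded from the current account — financial account: increase in resident deposits held at foreign banks 125.6, acquisition of a foreign subsidiary by a resident firm (outward FDI) 211.8, borrowing by resident firms from foreign banks 190.4; capital account: capital transfers received from emigrants 29.5.)

-1430.5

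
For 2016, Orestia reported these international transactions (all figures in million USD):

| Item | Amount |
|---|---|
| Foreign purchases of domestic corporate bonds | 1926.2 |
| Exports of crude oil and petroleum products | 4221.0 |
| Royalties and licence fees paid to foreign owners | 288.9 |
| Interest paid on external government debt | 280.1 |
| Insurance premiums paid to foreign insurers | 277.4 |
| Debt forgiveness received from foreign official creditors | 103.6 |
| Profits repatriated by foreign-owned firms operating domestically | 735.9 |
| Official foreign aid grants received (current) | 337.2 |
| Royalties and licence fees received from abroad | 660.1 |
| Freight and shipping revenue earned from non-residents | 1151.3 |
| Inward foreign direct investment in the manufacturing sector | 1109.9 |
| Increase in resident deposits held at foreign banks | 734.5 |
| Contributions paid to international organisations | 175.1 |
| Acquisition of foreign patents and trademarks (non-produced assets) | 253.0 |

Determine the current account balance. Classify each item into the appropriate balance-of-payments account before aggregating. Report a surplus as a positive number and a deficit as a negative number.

Goods: 4221.0
Services: 660.1 + 1151.3 - 277.4 - 288.9 = 1245.1
Primary income: -735.9 - 280.1 = -1016.0
Secondary income: -175.1 + 337.2 = 162.1
Current account = 4221.0 + 1245.1 + (-1016.0) + 162.1 = 4612.2
(Excluded from the current account — financial account: foreign purchases of domestic corporate bonds 1926.2, inward foreign direct investment in the manufacturing sector 1109.9, increase in resident deposits held at foreign banks 734.5; capital account: debt forgiveness received from foreign official creditors 103.6, acquisition of foreign patents and trademarks (non-produced assets) 253.0.)

4612.2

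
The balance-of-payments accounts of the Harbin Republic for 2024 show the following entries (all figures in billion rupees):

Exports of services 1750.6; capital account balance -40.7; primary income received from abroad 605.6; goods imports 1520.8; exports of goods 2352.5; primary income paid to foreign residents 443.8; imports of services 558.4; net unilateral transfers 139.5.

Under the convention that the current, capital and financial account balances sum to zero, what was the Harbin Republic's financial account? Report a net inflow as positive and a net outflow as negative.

Goods balance = 2352.5 - 1520.8 = 831.7
Services balance = 1750.6 - 558.4 = 1192.2
Trade balance (goods + services) = 831.7 + 1192.2 = 2023.9
Net primary income = 605.6 - 443.8 = 161.8
Net secondary income = 139.5
Current account = 2023.9 + 161.8 + 139.5 = 2325.2
Financial account = -(2325.2 + (-40.7)) = -2284.5

-2284.5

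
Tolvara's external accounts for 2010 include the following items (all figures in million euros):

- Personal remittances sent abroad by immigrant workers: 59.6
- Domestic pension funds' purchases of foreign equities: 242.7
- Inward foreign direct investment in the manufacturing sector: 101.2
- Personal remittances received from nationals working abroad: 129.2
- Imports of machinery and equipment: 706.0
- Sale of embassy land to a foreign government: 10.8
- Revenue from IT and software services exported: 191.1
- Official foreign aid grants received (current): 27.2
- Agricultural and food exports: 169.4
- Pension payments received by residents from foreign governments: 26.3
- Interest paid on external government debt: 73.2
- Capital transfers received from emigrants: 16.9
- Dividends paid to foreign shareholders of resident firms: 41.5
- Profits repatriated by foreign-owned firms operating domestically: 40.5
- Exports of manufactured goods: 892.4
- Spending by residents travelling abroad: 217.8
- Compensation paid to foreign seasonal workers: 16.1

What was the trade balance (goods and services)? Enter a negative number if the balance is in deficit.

Goods: -706.0 + 169.4 + 892.4 = 355.8
Services: -217.8 + 191.1 = -26.7
Trade balance = 355.8 + (-26.7) = 329.1
(Excluded from the trade balance — secondary income: personal remittances sent abroad by immigrant workers 59.6, personal remittances received from nationals working abroad 129.2, official foreign aid grants received (current) 27.2, pension payments received by residents from foreign governments 26.3; financial account: domestic pension funds' purchases of foreign equities 242.7, inward foreign direct investment in the manufacturing sector 101.2; capital account: sale of embassy land to a foreign government 10.8, capital transfers received from emigrants 16.9; primary income: interest paid on external government debt 73.2, dividends paid to foreign shareholders of resident firms 41.5, profits repatriated by foreign-owned firms operating domestically 40.5, compensation paid to foreign seasonal workers 16.1.)

329.1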